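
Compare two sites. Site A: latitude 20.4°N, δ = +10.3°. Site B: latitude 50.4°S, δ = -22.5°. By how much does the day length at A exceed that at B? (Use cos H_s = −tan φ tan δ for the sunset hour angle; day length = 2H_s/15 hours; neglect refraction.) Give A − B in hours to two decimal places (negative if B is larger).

A: H_s = arccos(−tan 20.4° · tan 10.3°) = 93.88°, so 2H_s/15 = 12.5173 h.
B: H_s = arccos(−tan -50.4° · tan -22.5°) = 120.05°, so 2H_s/15 = 16.0067 h.
A − B = 12.5173 − 16.0067 = -3.4894 h.

-3.49 h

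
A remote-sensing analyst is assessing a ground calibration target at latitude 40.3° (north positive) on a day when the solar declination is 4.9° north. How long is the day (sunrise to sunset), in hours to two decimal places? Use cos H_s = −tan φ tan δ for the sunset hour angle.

12.56 hours

cos H_s = −tan(40.3°) · tan(4.9°) = -0.0727, so H_s = arccos(-0.0727) = 94.17°.
Day length = 2 H_s / 15° h⁻¹ = 188.34° / 15 = 12.556 h.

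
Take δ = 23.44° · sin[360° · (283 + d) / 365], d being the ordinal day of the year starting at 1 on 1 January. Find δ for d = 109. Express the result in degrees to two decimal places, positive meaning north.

360 × (283 + 109) / 365 = 386.630°; sin(386.630°) = 0.4482.
δ = 23.44 × 0.4482 = 10.506° ≈ +10.51°.

+10.51°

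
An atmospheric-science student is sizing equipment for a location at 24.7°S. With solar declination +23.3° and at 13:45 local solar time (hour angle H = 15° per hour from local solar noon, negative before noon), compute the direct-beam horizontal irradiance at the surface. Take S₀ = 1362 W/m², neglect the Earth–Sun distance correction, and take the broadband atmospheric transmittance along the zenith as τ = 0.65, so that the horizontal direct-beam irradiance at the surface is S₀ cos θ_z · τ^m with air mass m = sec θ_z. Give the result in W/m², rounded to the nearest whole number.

379 W/m²

Hour angle H = 15° × (13.75 − 12) = 26.25°.
cos θ_z = sin φ sin δ + cos φ cos δ cos H = (-0.4179)(0.3955) + (0.9085)(0.9184)(0.8969) = 0.5831.
Air mass m = 1/cos θ_z = 1/0.5831 = 1.715; τ^m = 0.65^1.715 = 0.4777.
Surface direct beam = 1362 × 0.5831 × 0.4777 = 379.38 W/m².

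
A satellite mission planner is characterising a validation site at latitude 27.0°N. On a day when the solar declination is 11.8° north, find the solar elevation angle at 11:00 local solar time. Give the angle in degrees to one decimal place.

Hour angle H = 15° × (11 − 12) = -15.00°.
With φ = 27.0°, δ = 11.8°, H = -15.00°: sin φ sin δ = 0.0928, cos φ cos δ cos H = 0.8425, so cos θ_z = 0.9353.
θ_z = arccos(0.9353) = 20.72°, so the elevation is 90° − 20.72° = 69.28°.

69.3°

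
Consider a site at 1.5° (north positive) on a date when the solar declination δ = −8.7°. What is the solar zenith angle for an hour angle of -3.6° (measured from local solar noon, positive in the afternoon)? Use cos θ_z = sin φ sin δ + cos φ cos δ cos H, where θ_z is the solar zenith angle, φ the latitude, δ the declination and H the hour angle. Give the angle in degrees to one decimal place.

10.8°

cos θ_z = sin(1.5°) sin(-8.7°) + cos(1.5°) cos(-8.7°) cos(-3.60°) = -0.0040 + 0.9862 = 0.9822.
θ_z = arccos(0.9822) = 10.83°.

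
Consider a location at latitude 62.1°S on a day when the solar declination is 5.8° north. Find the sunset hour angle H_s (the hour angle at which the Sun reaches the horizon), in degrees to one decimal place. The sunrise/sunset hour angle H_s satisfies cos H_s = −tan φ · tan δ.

−tan φ tan δ = −(-1.8887)(0.1016) = 0.1919; H_s = arccos(0.1919) = 78.94°.

78.9°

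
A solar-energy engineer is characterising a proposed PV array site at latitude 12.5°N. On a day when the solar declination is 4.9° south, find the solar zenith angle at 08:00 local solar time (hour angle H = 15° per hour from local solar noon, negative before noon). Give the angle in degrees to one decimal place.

Hour angle H = 15° × (8 − 12) = -60.00°.
With φ = 12.5°, δ = -4.9°, H = -60.00°: sin φ sin δ = -0.0185, cos φ cos δ cos H = 0.4864, so cos θ_z = 0.4679.
θ_z = arccos(0.4679) = 62.10°.

62.1°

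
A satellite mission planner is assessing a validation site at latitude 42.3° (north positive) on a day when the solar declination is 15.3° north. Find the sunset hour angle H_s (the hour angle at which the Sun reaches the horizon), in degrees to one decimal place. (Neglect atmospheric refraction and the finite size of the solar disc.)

104.4°

The sunset hour angle satisfies cos H_s = −tan φ tan δ = -0.2489, giving H_s = 104.41°.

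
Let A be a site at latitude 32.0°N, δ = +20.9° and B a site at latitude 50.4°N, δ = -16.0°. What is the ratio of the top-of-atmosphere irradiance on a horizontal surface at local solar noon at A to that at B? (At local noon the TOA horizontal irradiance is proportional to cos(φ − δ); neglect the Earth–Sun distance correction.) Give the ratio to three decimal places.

A: cos θ_z = cos(32.0° − (20.9°)) = 0.9813.
B: cos θ_z = cos(50.4° − (-16.0°)) = 0.4003.
Ratio A/B = 0.9813 / 0.4003 = 2.4514.

2.451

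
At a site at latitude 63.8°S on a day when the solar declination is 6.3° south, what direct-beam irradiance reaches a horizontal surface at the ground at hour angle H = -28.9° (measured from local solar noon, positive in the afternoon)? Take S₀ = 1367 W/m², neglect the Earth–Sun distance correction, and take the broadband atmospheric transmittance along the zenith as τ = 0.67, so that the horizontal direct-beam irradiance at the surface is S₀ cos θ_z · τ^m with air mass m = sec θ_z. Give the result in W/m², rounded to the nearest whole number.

288 W/m²

cos θ_z = sin φ sin δ + cos φ cos δ cos H = (-0.8973)(-0.1097) + (0.4415)(0.9940)(0.8755) = 0.4826.
Air mass m = 1/cos θ_z = 1/0.4826 = 2.072; τ^m = 0.67^2.072 = 0.4361.
Surface direct beam = 1367 × 0.4826 × 0.4361 = 287.70 W/m².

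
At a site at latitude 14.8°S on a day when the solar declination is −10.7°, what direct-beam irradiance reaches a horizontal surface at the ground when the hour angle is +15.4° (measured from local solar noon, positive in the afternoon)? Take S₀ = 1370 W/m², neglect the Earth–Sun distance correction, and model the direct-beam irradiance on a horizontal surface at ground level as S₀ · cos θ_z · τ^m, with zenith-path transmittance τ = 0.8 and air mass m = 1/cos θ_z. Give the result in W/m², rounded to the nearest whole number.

1047 W/m²

With φ = -14.8°, δ = -10.7°, H = 15.40°: sin φ sin δ = 0.0474, cos φ cos δ cos H = 0.9159, so cos θ_z = 0.9633.
Air mass m = 1/cos θ_z = 1/0.9633 = 1.038; τ^m = 0.8^1.038 = 0.7932.
Surface direct beam = 1370 × 0.9633 × 0.7932 = 1046.80 W/m².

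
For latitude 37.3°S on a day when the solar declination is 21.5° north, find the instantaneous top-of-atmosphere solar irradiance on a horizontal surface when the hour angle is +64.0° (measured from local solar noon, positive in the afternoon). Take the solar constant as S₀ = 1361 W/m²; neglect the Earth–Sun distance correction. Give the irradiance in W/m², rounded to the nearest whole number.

139 W/m²

cos θ_z = sin(-37.3°) sin(21.5°) + cos(-37.3°) cos(21.5°) cos(64.00°) = -0.2221 + 0.3244 = 0.1023.
Top-of-atmosphere irradiance = S₀ cos θ_z = 1361 × 0.1023 = 139.23 W/m².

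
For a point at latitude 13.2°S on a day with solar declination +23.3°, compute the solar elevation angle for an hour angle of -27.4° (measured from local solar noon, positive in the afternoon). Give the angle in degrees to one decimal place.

cos θ_z = sin φ sin δ + cos φ cos δ cos H = (-0.2284)(0.3955) + (0.9736)(0.9184)(0.8878) = 0.7035.
θ_z = arccos(0.7035) = 45.29°, so the elevation is 90° − 45.29° = 44.71°.

44.7°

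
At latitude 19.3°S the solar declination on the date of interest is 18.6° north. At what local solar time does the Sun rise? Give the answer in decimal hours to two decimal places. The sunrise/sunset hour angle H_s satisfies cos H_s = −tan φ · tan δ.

6.45 h

cos H_s = −tan(-19.3°) · tan(18.6°) = 0.1179, so H_s = arccos(0.1179) = 83.23°.
Sunrise is at 12 − H_s/15 = 12 − 5.549 = 6.451 h local solar time.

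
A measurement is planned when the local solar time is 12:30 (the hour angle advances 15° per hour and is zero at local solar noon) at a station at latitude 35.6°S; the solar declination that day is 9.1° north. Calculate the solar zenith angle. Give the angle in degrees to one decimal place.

45.3°

Hour angle H = 15° × (12.5 − 12) = 7.50°.
cos θ_z = sin(-35.6°) sin(9.1°) + cos(-35.6°) cos(9.1°) cos(7.50°) = -0.0921 + 0.7960 = 0.7039.
θ_z = arccos(0.7039) = 45.26°.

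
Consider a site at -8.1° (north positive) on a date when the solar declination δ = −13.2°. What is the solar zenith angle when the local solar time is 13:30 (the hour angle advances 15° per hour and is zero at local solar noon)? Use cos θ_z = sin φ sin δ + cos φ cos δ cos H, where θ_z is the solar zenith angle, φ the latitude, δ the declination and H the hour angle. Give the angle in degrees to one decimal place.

Hour angle H = 15° × (13.5 − 12) = 22.50°.
With φ = -8.1°, δ = -13.2°, H = 22.50°: sin φ sin δ = 0.0322, cos φ cos δ cos H = 0.8905, so cos θ_z = 0.9227.
θ_z = arccos(0.9227) = 22.68°.

22.7°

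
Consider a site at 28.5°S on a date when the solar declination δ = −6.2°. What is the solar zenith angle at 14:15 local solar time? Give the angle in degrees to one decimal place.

38.9°

Hour angle H = 15° × (14.25 − 12) = 33.75°.
cos θ_z = sin φ sin δ + cos φ cos δ cos H = (-0.4772)(-0.1080) + (0.8788)(0.9942)(0.8315) = 0.7780.
θ_z = arccos(0.7780) = 38.92°.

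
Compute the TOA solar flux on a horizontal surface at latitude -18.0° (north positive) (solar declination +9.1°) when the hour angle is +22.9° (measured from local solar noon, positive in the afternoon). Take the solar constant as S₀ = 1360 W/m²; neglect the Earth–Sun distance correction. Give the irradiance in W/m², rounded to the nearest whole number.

cos θ_z = sin φ sin δ + cos φ cos δ cos H = (-0.3090)(0.1582) + (0.9511)(0.9874)(0.9212) = 0.8162.
Top-of-atmosphere irradiance = S₀ cos θ_z = 1360 × 0.8162 = 1110.03 W/m².

1110 W/m²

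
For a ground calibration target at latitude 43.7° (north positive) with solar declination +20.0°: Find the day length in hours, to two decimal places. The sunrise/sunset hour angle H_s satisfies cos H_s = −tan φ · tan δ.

14.71 hours

−tan φ tan δ = −(0.9556)(0.3640) = -0.3478; H_s = arccos(-0.3478) = 110.35°.
Day length = 2 H_s / 15° h⁻¹ = 220.70° / 15 = 14.713 h.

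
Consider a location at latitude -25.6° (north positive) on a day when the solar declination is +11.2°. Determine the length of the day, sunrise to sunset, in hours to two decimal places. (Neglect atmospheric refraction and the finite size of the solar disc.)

11.27 hours

cos H_s = −tan(-25.6°) · tan(11.2°) = 0.0949, so H_s = arccos(0.0949) = 84.55°.
Day length = 2 H_s / 15° h⁻¹ = 169.10° / 15 = 11.273 h.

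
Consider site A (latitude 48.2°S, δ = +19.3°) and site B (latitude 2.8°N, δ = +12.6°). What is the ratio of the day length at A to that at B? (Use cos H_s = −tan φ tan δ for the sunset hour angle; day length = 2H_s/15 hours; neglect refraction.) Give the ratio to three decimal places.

0.739

A: H_s = arccos(−tan -48.2° · tan 19.3°) = 66.94°, so 2H_s/15 = 8.9253 h.
B: H_s = arccos(−tan 2.8° · tan 12.6°) = 90.63°, so 2H_s/15 = 12.0840 h.
Ratio A/B = 8.9253 / 12.0840 = 0.7386.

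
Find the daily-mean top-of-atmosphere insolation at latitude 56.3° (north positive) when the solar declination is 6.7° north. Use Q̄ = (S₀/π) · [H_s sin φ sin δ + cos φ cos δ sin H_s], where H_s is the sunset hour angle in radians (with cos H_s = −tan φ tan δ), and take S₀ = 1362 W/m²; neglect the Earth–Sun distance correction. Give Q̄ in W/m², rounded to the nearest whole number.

cos H_s = −tan(56.3°) · tan(6.7°) = -0.1761, so H_s = arccos(-0.1761) = 100.14°. In radians, H_s = 1.7478.
H_s sin φ sin δ = 1.7478 × 0.8320 × 0.1167 = 0.1697.
cos φ cos δ sin H_s = 0.5548 × 0.9932 × 0.9844 = 0.5424.
Q̄ = (1362/π) × (0.1697 + 0.5424) = 433.54 × 0.7121 = 308.72 W/m².

309 W/m²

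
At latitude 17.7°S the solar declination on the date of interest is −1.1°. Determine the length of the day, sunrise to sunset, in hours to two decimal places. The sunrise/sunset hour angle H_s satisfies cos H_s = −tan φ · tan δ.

12.05 hours

The sunset hour angle satisfies cos H_s = −tan φ tan δ = -0.0061, giving H_s = 90.35°.
Day length = 2 H_s / 15° h⁻¹ = 180.70° / 15 = 12.047 h.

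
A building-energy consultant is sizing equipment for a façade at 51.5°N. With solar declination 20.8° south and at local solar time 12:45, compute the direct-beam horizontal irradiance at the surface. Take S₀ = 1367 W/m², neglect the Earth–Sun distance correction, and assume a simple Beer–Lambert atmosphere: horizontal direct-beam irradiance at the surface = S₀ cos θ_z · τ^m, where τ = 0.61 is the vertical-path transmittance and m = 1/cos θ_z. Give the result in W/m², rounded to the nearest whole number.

Hour angle H = 15° × (12.75 − 12) = 11.25°.
With φ = 51.5°, δ = -20.8°, H = 11.25°: sin φ sin δ = -0.2779, cos φ cos δ cos H = 0.5708, so cos θ_z = 0.2929.
Air mass m = 1/cos θ_z = 1/0.2929 = 3.414; τ^m = 0.61^3.414 = 0.1850.
Surface direct beam = 1367 × 0.2929 × 0.1850 = 74.07 W/m².

74 W/m²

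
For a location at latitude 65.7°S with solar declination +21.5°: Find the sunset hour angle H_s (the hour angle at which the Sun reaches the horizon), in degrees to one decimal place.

The sunset hour angle satisfies cos H_s = −tan φ tan δ = 0.8724, giving H_s = 29.26°.

29.3°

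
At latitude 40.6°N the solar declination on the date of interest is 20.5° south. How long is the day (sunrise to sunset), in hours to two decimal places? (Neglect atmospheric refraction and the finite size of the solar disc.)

The sunset hour angle satisfies cos H_s = −tan φ tan δ = 0.3205, giving H_s = 71.31°.
Day length = 2 H_s / 15° h⁻¹ = 142.62° / 15 = 9.508 h.

9.51 hours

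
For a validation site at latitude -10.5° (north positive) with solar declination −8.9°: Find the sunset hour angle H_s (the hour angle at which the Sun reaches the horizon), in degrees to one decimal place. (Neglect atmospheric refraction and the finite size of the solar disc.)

−tan φ tan δ = −(-0.1853)(-0.1566) = -0.0290; H_s = arccos(-0.0290) = 91.66°.

91.7°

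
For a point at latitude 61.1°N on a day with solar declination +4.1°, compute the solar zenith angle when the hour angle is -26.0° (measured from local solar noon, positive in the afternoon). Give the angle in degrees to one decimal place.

60.3°

cos θ_z = sin(61.1°) sin(4.1°) + cos(61.1°) cos(4.1°) cos(-26.00°) = 0.0626 + 0.4333 = 0.4959.
θ_z = arccos(0.4959) = 60.27°.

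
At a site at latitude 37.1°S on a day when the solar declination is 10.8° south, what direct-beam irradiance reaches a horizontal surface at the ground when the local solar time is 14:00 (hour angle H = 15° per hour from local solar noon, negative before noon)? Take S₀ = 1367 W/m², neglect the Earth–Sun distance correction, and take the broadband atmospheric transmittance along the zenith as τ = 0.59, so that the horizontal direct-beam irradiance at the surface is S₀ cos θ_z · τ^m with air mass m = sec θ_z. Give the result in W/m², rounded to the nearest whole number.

556 W/m²

Hour angle H = 15° × (14 − 12) = 30.00°.
With φ = -37.1°, δ = -10.8°, H = 30.00°: sin φ sin δ = 0.1130, cos φ cos δ cos H = 0.6785, so cos θ_z = 0.7915.
Air mass m = 1/cos θ_z = 1/0.7915 = 1.263; τ^m = 0.59^1.263 = 0.5136.
Surface direct beam = 1367 × 0.7915 × 0.5136 = 555.71 W/m².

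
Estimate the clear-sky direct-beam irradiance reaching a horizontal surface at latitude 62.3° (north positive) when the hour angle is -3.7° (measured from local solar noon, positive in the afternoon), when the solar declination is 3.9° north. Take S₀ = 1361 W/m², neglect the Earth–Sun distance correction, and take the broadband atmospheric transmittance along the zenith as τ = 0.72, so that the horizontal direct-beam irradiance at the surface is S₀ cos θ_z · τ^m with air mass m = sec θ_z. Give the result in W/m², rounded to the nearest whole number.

380 W/m²

cos θ_z = sin φ sin δ + cos φ cos δ cos H = (0.8854)(0.0680) + (0.4648)(0.9977)(0.9979) = 0.5230.
Air mass m = 1/cos θ_z = 1/0.5230 = 1.912; τ^m = 0.72^1.912 = 0.5336.
Surface direct beam = 1361 × 0.5230 × 0.5336 = 379.82 W/m².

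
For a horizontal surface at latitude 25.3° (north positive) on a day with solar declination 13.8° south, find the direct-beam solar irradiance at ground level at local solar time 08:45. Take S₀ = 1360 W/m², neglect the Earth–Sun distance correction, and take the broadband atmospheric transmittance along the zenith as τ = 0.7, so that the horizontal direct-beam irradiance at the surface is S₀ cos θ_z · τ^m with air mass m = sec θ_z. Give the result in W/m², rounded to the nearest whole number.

307 W/m²

Hour angle H = 15° × (8.75 − 12) = -48.75°.
cos θ_z = sin φ sin δ + cos φ cos δ cos H = (0.4274)(-0.2385) + (0.9041)(0.9711)(0.6593) = 0.4769.
Air mass m = 1/cos θ_z = 1/0.4769 = 2.097; τ^m = 0.7^2.097 = 0.4733.
Surface direct beam = 1360 × 0.4769 × 0.4733 = 306.97 W/m².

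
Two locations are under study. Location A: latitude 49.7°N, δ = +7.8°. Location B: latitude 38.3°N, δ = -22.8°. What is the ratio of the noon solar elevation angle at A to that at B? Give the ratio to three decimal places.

1.664

A: 90° − |49.7 − (7.8)| = 48.10°.
B: 90° − |38.3 − (-22.8)| = 28.90°.
Ratio A/B = 48.1000 / 28.9000 = 1.6644.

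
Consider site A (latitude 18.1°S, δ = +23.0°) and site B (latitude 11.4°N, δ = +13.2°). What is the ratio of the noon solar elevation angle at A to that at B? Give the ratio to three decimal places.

A: 90° − |-18.1 − (23.0)| = 48.90°.
B: 90° − |11.4 − (13.2)| = 88.20°.
Ratio A/B = 48.9000 / 88.2000 = 0.5544.

0.554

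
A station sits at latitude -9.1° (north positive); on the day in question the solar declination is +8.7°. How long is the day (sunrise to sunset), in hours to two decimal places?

cos H_s = −tan(-9.1°) · tan(8.7°) = 0.0245, so H_s = arccos(0.0245) = 88.60°.
Day length = 2 H_s / 15° h⁻¹ = 177.20° / 15 = 11.813 h.

11.81 hours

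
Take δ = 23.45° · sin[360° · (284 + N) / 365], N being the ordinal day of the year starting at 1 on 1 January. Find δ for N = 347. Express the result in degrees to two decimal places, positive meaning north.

360 × (284 + 347) / 365 = 622.356°; sin(622.356°) = -0.9911.
δ = 23.45 × -0.9911 = -23.241° ≈ -23.24°.

-23.24°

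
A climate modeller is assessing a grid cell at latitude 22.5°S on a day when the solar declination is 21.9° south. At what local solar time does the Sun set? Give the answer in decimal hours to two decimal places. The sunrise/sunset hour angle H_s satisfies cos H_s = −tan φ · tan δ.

18.64 h

The sunset hour angle satisfies cos H_s = −tan φ tan δ = -0.1665, giving H_s = 99.58°.
Sunset is at 12 + H_s/15 = 12 + 6.639 = 18.639 h local solar time.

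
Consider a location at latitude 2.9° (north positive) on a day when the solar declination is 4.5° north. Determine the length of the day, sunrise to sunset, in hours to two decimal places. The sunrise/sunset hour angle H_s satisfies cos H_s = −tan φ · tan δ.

−tan φ tan δ = −(0.0507)(0.0787) = -0.0040; H_s = arccos(-0.0040) = 90.23°.
Day length = 2 H_s / 15° h⁻¹ = 180.46° / 15 = 12.031 h.

12.03 hours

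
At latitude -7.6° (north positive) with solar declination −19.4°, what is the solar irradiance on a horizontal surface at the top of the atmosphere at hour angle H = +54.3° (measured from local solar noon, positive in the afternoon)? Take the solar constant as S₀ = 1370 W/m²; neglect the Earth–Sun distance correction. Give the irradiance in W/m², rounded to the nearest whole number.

cos θ_z = sin(-7.6°) sin(-19.4°) + cos(-7.6°) cos(-19.4°) cos(54.30°) = 0.0439 + 0.5456 = 0.5895.
Top-of-atmosphere irradiance = S₀ cos θ_z = 1370 × 0.5895 = 807.62 W/m².

808 W/m²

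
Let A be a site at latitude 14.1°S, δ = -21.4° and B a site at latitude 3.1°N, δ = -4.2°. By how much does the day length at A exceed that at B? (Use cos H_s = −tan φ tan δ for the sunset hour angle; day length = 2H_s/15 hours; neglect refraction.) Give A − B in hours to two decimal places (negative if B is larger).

A: H_s = arccos(−tan -14.1° · tan -21.4°) = 95.65°, so 2H_s/15 = 12.7533 h.
B: H_s = arccos(−tan 3.1° · tan -4.2°) = 89.77°, so 2H_s/15 = 11.9693 h.
A − B = 12.7533 − 11.9693 = 0.7840 h.

+0.78 h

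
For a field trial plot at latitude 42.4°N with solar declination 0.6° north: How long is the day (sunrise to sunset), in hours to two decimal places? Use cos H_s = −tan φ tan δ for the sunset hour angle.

12.07 hours

The sunset hour angle satisfies cos H_s = −tan φ tan δ = -0.0096, giving H_s = 90.55°.
Day length = 2 H_s / 15° h⁻¹ = 181.10° / 15 = 12.073 h.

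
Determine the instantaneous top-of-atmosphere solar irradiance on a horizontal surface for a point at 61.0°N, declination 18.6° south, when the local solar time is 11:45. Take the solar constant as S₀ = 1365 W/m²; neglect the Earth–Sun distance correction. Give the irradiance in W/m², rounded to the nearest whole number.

245 W/m²

Hour angle H = 15° × (11.75 − 12) = -3.75°.
With φ = 61.0°, δ = -18.6°, H = -3.75°: sin φ sin δ = -0.2790, cos φ cos δ cos H = 0.4585, so cos θ_z = 0.1795.
Top-of-atmosphere irradiance = S₀ cos θ_z = 1365 × 0.1795 = 245.02 W/m².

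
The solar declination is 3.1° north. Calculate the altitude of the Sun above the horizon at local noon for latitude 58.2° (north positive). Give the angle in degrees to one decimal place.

34.9°

At local solar noon the hour angle is zero, so the elevation is 90° − |φ − δ| = 90° − |58.2° − (3.1°)| = 90° − 55.1° = 34.9°.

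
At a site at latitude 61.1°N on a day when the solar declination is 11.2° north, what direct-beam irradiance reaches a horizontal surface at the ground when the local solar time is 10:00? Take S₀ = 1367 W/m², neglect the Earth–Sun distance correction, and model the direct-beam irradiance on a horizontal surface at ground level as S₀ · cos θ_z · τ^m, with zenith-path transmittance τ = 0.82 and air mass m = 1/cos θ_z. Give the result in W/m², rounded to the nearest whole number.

564 W/m²

Hour angle H = 15° × (10 − 12) = -30.00°.
cos θ_z = sin φ sin δ + cos φ cos δ cos H = (0.8755)(0.1942) + (0.4833)(0.9810)(0.8660) = 0.5806.
Air mass m = 1/cos θ_z = 1/0.5806 = 1.722; τ^m = 0.82^1.722 = 0.7105.
Surface direct beam = 1367 × 0.5806 × 0.7105 = 563.91 W/m².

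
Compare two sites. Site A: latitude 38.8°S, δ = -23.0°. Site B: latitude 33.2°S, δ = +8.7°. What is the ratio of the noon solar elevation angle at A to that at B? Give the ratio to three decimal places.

A: 90° − |-38.8 − (-23.0)| = 74.20°.
B: 90° − |-33.2 − (8.7)| = 48.10°.
Ratio A/B = 74.2000 / 48.1000 = 1.5426.

1.543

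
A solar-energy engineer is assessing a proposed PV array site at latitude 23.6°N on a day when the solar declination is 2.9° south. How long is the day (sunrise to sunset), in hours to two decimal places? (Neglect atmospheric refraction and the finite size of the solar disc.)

11.83 hours

−tan φ tan δ = −(0.4369)(-0.0507) = 0.0222; H_s = arccos(0.0222) = 88.73°.
Day length = 2 H_s / 15° h⁻¹ = 177.46° / 15 = 11.831 h.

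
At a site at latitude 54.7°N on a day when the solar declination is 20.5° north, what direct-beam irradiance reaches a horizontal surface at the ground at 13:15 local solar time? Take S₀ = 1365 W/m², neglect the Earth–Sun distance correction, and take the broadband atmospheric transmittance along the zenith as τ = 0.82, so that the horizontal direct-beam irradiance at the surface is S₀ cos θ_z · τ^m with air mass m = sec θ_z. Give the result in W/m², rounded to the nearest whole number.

850 W/m²

Hour angle H = 15° × (13.25 − 12) = 18.75°.
cos θ_z = sin(54.7°) sin(20.5°) + cos(54.7°) cos(20.5°) cos(18.75°) = 0.2858 + 0.5125 = 0.7983.
Air mass m = 1/cos θ_z = 1/0.7983 = 1.253; τ^m = 0.82^1.253 = 0.7798.
Surface direct beam = 1365 × 0.7983 × 0.7798 = 849.73 W/m².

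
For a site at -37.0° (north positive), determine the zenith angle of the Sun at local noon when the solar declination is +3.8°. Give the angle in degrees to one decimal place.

At local solar noon the hour angle is zero, so the zenith angle is |φ − δ| = |-37.0° − (3.8°)| = 40.8°.

40.8°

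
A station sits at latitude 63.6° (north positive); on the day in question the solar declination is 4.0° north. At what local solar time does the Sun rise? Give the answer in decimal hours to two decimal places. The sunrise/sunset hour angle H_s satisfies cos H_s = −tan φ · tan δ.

5.46 h

The sunset hour angle satisfies cos H_s = −tan φ tan δ = -0.1409, giving H_s = 98.10°.
Sunrise is at 12 − H_s/15 = 12 − 6.540 = 5.460 h local solar time.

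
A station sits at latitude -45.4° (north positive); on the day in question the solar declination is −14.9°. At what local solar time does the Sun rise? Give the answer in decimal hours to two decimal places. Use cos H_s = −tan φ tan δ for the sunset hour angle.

cos H_s = −tan(-45.4°) · tan(-14.9°) = -0.2698, so H_s = arccos(-0.2698) = 105.65°.
Sunrise is at 12 − H_s/15 = 12 − 7.043 = 4.957 h local solar time.

4.96 h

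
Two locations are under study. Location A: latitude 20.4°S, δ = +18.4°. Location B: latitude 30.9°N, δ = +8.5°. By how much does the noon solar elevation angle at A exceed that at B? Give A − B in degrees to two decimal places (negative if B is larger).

-16.40°

A: 90° − |-20.4 − (18.4)| = 51.20°.
B: 90° − |30.9 − (8.5)| = 67.60°.
A − B = 51.20 − 67.60 = -16.40°.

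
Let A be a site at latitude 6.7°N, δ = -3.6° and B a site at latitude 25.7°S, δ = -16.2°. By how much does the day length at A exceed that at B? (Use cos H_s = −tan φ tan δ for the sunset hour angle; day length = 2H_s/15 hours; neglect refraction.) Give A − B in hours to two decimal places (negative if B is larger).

A: H_s = arccos(−tan 6.7° · tan -3.6°) = 89.58°, so 2H_s/15 = 11.9440 h.
B: H_s = arccos(−tan -25.7° · tan -16.2°) = 98.04°, so 2H_s/15 = 13.0720 h.
A − B = 11.9440 − 13.0720 = -1.1280 h.

-1.13 h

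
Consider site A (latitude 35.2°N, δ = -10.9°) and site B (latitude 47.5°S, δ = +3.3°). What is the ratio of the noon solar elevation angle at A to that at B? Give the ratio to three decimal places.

1.120

A: 90° − |35.2 − (-10.9)| = 43.90°.
B: 90° − |-47.5 − (3.3)| = 39.20°.
Ratio A/B = 43.9000 / 39.2000 = 1.1199.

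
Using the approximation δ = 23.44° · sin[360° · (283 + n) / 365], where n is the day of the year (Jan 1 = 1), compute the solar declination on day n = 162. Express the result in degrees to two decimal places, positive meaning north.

360 × (283 + 162) / 365 = 438.904°; sin(438.904°) = 0.9813.
δ = 23.44 × 0.9813 = 23.002° ≈ +23.00°.

+23.00°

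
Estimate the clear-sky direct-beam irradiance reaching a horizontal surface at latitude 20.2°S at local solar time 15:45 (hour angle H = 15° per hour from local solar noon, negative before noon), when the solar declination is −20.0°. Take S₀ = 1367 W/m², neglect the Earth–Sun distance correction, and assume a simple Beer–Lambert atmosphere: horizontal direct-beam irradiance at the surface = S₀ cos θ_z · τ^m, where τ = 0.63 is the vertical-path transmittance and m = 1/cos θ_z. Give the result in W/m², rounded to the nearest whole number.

389 W/m²

Hour angle H = 15° × (15.75 − 12) = 56.25°.
With φ = -20.2°, δ = -20.0°, H = 56.25°: sin φ sin δ = 0.1181, cos φ cos δ cos H = 0.4900, so cos θ_z = 0.6081.
Air mass m = 1/cos θ_z = 1/0.6081 = 1.644; τ^m = 0.63^1.644 = 0.4679.
Surface direct beam = 1367 × 0.6081 × 0.4679 = 388.95 W/m².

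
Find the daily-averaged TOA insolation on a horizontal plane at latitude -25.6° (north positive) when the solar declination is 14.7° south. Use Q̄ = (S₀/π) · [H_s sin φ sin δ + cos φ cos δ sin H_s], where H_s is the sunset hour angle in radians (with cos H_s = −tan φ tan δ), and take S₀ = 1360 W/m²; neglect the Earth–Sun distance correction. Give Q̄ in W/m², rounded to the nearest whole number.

cos H_s = −tan(-25.6°) · tan(-14.7°) = -0.1257, so H_s = arccos(-0.1257) = 97.22°. In radians, H_s = 1.6968.
H_s sin φ sin δ = 1.6968 × -0.4321 × -0.2538 = 0.1861.
cos φ cos δ sin H_s = 0.9018 × 0.9673 × 0.9921 = 0.8654.
Q̄ = (1360/π) × (0.1861 + 0.8654) = 432.90 × 1.0515 = 455.19 W/m².

455 W/m²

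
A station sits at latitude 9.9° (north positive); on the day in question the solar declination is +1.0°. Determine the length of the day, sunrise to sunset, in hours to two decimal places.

12.02 hours

cos H_s = −tan(9.9°) · tan(1.0°) = -0.0030, so H_s = arccos(-0.0030) = 90.17°.
Day length = 2 H_s / 15° h⁻¹ = 180.34° / 15 = 12.023 h.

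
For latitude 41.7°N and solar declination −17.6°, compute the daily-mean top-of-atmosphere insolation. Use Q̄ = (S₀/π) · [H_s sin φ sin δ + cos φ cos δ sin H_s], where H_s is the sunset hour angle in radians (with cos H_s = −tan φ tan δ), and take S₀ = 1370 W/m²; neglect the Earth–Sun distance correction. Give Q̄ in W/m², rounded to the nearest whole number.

185 W/m²

−tan φ tan δ = −(0.8910)(-0.3172) = 0.2826; H_s = arccos(0.2826) = 73.58°. In radians, H_s = 1.2842.
H_s sin φ sin δ = 1.2842 × 0.6652 × -0.3024 = -0.2583.
cos φ cos δ sin H_s = 0.7466 × 0.9532 × 0.9592 = 0.6826.
Q̄ = (1370/π) × (-0.2583 + 0.6826) = 436.08 × 0.4243 = 185.03 W/m².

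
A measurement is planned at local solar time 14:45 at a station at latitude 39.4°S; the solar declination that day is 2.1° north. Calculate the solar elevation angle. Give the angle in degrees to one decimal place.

Hour angle H = 15° × (14.75 − 12) = 41.25°.
cos θ_z = sin φ sin δ + cos φ cos δ cos H = (-0.6347)(0.0366) + (0.7727)(0.9993)(0.7518) = 0.5573.
θ_z = arccos(0.5573) = 56.13°, so the elevation is 90° − 56.13° = 33.87°.

33.9°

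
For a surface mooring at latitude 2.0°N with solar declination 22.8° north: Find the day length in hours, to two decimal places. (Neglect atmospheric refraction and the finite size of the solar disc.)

12.11 hours

cos H_s = −tan(2.0°) · tan(22.8°) = -0.0147, so H_s = arccos(-0.0147) = 90.84°.
Day length = 2 H_s / 15° h⁻¹ = 181.68° / 15 = 12.112 h.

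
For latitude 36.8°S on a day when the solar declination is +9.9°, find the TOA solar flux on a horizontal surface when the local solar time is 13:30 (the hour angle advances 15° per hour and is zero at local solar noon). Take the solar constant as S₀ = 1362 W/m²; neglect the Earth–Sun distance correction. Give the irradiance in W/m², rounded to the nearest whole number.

852 W/m²

Hour angle H = 15° × (13.5 − 12) = 22.50°.
cos θ_z = sin φ sin δ + cos φ cos δ cos H = (-0.5990)(0.1719) + (0.8007)(0.9851)(0.9239) = 0.6258.
Top-of-atmosphere irradiance = S₀ cos θ_z = 1362 × 0.6258 = 852.34 W/m².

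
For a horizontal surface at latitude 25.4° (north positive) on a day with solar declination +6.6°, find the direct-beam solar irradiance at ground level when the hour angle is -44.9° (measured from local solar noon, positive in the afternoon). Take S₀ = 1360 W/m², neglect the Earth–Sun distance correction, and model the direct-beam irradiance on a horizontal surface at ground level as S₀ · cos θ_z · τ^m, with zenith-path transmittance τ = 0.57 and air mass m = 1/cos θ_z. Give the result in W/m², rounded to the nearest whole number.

410 W/m²

cos θ_z = sin φ sin δ + cos φ cos δ cos H = (0.4289)(0.1149) + (0.9033)(0.9934)(0.7083) = 0.6849.
Air mass m = 1/cos θ_z = 1/0.6849 = 1.460; τ^m = 0.57^1.460 = 0.4401.
Surface direct beam = 1360 × 0.6849 × 0.4401 = 409.94 W/m².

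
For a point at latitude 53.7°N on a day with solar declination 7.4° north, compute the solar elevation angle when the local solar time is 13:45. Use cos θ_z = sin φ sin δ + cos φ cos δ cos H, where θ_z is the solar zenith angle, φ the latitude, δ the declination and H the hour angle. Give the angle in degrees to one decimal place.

Hour angle H = 15° × (13.75 − 12) = 26.25°.
cos θ_z = sin φ sin δ + cos φ cos δ cos H = (0.8059)(0.1288) + (0.5920)(0.9917)(0.8969) = 0.6304.
θ_z = arccos(0.6304) = 50.92°, so the elevation is 90° − 50.92° = 39.08°.

39.1°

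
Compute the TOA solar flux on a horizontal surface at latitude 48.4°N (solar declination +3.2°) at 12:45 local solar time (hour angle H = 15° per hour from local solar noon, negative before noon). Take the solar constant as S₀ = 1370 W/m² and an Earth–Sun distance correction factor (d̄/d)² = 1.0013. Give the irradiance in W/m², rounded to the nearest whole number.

Hour angle H = 15° × (12.75 − 12) = 11.25°.
cos θ_z = sin(48.4°) sin(3.2°) + cos(48.4°) cos(3.2°) cos(11.25°) = 0.0417 + 0.6502 = 0.6919.
Top-of-atmosphere irradiance = S₀ (d̄/d)² cos θ_z = 1370 × 1.0013 × 0.6919 = 949.14 W/m².

949 W/m²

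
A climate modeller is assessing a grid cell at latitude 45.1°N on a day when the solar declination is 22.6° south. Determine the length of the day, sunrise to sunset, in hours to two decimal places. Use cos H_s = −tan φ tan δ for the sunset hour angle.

cos H_s = −tan(45.1°) · tan(-22.6°) = 0.4177, so H_s = arccos(0.4177) = 65.31°.
Day length = 2 H_s / 15° h⁻¹ = 130.62° / 15 = 8.708 h.

8.71 hours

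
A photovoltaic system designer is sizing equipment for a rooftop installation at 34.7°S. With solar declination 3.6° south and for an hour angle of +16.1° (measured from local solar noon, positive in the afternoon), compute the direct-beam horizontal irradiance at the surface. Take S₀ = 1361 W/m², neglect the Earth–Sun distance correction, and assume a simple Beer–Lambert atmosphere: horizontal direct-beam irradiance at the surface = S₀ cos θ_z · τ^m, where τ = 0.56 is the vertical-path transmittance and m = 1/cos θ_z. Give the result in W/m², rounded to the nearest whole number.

555 W/m²

cos θ_z = sin φ sin δ + cos φ cos δ cos H = (-0.5693)(-0.0628) + (0.8221)(0.9980)(0.9608) = 0.8240.
Air mass m = 1/cos θ_z = 1/0.8240 = 1.214; τ^m = 0.56^1.214 = 0.4947.
Surface direct beam = 1361 × 0.8240 × 0.4947 = 554.79 W/m².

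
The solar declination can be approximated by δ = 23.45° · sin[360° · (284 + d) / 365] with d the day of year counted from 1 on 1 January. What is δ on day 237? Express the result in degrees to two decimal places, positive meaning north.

360 × (284 + 237) / 365 = 513.863°; sin(513.863°) = 0.4405.
δ = 23.45 × 0.4405 = 10.330° ≈ +10.33°.

+10.33°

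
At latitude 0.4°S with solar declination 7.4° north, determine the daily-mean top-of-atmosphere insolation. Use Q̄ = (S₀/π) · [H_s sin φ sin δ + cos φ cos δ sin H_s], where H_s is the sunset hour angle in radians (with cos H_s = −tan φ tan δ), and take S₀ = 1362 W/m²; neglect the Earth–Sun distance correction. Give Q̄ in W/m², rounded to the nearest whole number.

429 W/m²

cos H_s = −tan(-0.4°) · tan(7.4°) = 0.0009, so H_s = arccos(0.0009) = 89.95°. In radians, H_s = 1.5699.
H_s sin φ sin δ = 1.5699 × -0.0070 × 0.1288 = -0.0014.
cos φ cos δ sin H_s = 1.0000 × 0.9917 × 1.0000 = 0.9917.
Q̄ = (1362/π) × (-0.0014 + 0.9917) = 433.54 × 0.9903 = 429.33 W/m².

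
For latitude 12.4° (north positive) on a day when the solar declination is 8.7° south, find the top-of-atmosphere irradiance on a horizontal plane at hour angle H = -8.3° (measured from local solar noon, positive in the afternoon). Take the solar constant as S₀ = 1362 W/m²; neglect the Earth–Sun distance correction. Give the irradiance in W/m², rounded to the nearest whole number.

cos θ_z = sin(12.4°) sin(-8.7°) + cos(12.4°) cos(-8.7°) cos(-8.30°) = -0.0325 + 0.9553 = 0.9228.
Top-of-atmosphere irradiance = S₀ cos θ_z = 1362 × 0.9228 = 1256.85 W/m².

1257 W/m²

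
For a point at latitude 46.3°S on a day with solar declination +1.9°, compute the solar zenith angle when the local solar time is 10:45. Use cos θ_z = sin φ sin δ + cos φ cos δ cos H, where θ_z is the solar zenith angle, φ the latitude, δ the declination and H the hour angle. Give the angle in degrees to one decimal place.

51.0°

Hour angle H = 15° × (10.75 − 12) = -18.75°.
cos θ_z = sin φ sin δ + cos φ cos δ cos H = (-0.7230)(0.0332) + (0.6909)(0.9995)(0.9469) = 0.6299.
θ_z = arccos(0.6299) = 50.96°.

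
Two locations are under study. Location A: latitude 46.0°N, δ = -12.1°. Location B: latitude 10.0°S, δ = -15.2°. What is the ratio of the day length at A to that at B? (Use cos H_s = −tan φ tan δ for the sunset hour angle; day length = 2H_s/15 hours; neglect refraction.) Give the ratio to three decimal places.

0.832

A: H_s = arccos(−tan 46.0° · tan -12.1°) = 77.17°, so 2H_s/15 = 10.2893 h.
B: H_s = arccos(−tan -10.0° · tan -15.2°) = 92.75°, so 2H_s/15 = 12.3667 h.
Ratio A/B = 10.2893 / 12.3667 = 0.8320.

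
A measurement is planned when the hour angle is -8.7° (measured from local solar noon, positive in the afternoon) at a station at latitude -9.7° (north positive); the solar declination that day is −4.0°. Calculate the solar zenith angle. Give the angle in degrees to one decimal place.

10.3°

With φ = -9.7°, δ = -4.0°, H = -8.70°: sin φ sin δ = 0.0118, cos φ cos δ cos H = 0.9720, so cos θ_z = 0.9838.
θ_z = arccos(0.9838) = 10.33°.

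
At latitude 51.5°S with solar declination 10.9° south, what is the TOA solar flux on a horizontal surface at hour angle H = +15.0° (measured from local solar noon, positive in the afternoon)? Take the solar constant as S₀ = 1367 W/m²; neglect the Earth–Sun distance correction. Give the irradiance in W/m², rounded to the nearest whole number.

cos θ_z = sin φ sin δ + cos φ cos δ cos H = (-0.7826)(-0.1891) + (0.6225)(0.9820)(0.9659) = 0.7384.
Top-of-atmosphere irradiance = S₀ cos θ_z = 1367 × 0.7384 = 1009.39 W/m².

1009 W/m²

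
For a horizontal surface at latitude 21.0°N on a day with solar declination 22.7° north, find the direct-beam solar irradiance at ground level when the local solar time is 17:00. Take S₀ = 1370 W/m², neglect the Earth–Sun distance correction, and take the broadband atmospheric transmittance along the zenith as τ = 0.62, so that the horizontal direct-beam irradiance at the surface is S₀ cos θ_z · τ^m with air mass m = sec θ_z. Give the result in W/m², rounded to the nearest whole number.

Hour angle H = 15° × (17 − 12) = 75.00°.
cos θ_z = sin(21.0°) sin(22.7°) + cos(21.0°) cos(22.7°) cos(75.00°) = 0.1383 + 0.2229 = 0.3612.
Air mass m = 1/cos θ_z = 1/0.3612 = 2.769; τ^m = 0.62^2.769 = 0.2662.
Surface direct beam = 1370 × 0.3612 × 0.2662 = 131.73 W/m².

132 W/m²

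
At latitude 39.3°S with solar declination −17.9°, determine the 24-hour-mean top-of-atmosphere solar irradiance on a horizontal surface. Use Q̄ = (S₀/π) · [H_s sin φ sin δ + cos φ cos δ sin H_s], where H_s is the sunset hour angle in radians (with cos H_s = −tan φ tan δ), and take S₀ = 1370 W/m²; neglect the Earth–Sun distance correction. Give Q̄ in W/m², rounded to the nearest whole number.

cos H_s = −tan(-39.3°) · tan(-17.9°) = -0.2644, so H_s = arccos(-0.2644) = 105.33°. In radians, H_s = 1.8384.
H_s sin φ sin δ = 1.8384 × -0.6334 × -0.3074 = 0.3579.
cos φ cos δ sin H_s = 0.7738 × 0.9516 × 0.9644 = 0.7101.
Q̄ = (1370/π) × (0.3579 + 0.7101) = 436.08 × 1.0680 = 465.73 W/m².

466 W/m²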